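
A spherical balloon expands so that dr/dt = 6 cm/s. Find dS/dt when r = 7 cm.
336π cm²/s

S = 4πr²
dS/dt = dS/dr · dr/dt = 8πr · 6
At r = 7: dS/dt = 336π cm²/s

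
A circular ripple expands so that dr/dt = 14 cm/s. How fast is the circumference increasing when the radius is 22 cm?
28π cm/s

C = 2πr
dC/dt = 2π · dr/dt = 2π · 14 = 28π cm/s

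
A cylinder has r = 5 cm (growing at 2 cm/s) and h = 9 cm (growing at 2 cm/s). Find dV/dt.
230π cm³/s

V = πr²h
dV/dt = 2πrh·dr/dt + πr²·dh/dt
= 2π(5)(9)(2) + π(5)²(2)
= 230π cm³/s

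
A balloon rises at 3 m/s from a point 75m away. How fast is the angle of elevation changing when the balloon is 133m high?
0.009651 rad/s

tan(θ) = y/75
sec²(θ) · dθ/dt = (1/75) · dy/dt
dθ/dt = cos²(θ)/75 · 3 = 75/(75² + 133²) · 3
dθ/dt = 0.009651 rad/s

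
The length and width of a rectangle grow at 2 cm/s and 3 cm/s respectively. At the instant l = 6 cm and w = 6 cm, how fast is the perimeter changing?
10 cm/s

P = 2(l + w)
dP/dt = 2(dl/dt + dw/dt) = 2(2 + 3) = 10 cm/s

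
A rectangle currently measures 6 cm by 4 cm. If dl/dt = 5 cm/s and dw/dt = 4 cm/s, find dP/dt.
18 cm/s

P = 2(l + w)
dP/dt = 2(dl/dt + dw/dt) = 2(5 + 4) = 18 cm/s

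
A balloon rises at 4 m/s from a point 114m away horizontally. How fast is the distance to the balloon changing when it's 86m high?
86√5098/2549 ≈ 2.409 m/s

z² = 114² + y²
z = √(114² + 86²) = 2√5098
dz/dt = y/z · dy/dt = 86/(2√5098) · 4 = 86√5098/2549 ≈ 2.409 m/s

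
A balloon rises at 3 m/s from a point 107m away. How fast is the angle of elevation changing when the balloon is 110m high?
0.013631 rad/s

tan(θ) = y/107
sec²(θ) · dθ/dt = (1/107) · dy/dt
dθ/dt = cos²(θ)/107 · 3 = 107/(107² + 110²) · 3
dθ/dt = 0.013631 rad/s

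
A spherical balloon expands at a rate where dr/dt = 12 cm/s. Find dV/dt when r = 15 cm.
10800π cm³/s

V = (4/3)πr³
dV/dt = dV/dr · dr/dt = 4πr² · 12
At r = 15: dV/dt = 10800π cm³/s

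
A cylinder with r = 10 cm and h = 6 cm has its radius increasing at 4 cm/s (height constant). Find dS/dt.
208π cm²/s

S = 2πrh + 2πr² (lateral + bases)
dS/dt = (2πh + 4πr)·dr/dt = (2π·6 + 4π·10)·4
= 208π cm²/s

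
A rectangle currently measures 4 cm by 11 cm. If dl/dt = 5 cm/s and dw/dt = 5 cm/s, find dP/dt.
20 cm/s

P = 2(l + w)
dP/dt = 2(dl/dt + dw/dt) = 2(5 + 5) = 20 cm/s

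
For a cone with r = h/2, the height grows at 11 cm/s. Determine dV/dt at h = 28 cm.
2156π cm³/s

V = (1/3)π(h/2)²h = πh³/12
dV/dt = πh²/4 · 11
At h = 28: dV/dt = 2156π cm³/s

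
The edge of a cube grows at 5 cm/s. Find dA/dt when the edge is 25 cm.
1500 cm²/s

A = 6s²
dA/dt = 12s · ds/dt = 12·25·5 = 1500 cm²/s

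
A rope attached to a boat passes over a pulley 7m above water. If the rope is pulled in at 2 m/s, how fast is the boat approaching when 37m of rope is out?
37√330/330 ≈ 2.037 m/s

rope² = x² + 7²
x = √(37² - 7²) = 2√330
dx/dt = (rope/x) · d(rope)/dt = (37/(2√330)) · (-2) = -37√330/330 m/s
The boat approaches at 37√330/330 ≈ 2.037 m/s.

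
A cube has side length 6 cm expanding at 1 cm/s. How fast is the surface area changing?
72 cm²/s

A = 6s²
dA/dt = 12s · ds/dt = 12·6·1 = 72 cm²/s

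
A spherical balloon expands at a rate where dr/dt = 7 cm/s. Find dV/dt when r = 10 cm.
2800π cm³/s

V = (4/3)πr³
dV/dt = dV/dr · dr/dt = 4πr² · 7
At r = 10: dV/dt = 2800π cm³/s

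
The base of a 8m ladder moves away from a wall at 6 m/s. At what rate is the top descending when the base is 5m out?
10√39/13 ≈ 4.804 m/s

x² + y² = 8²
2x·dx/dt + 2y·dy/dt = 0
dy/dt = -x/y · dx/dt = -5/√39 · 6 = -10√39/13 m/s
The top is descending at 10√39/13 ≈ 4.804 m/s.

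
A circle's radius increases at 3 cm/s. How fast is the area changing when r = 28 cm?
168π cm²/s

A = πr²
dA/dt = 2πr · dr/dt = 2π(28)(3) = 168π cm²/s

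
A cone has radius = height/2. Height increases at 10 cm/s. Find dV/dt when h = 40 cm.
4000π cm³/s

V = (1/3)π(h/2)²h = πh³/12
dV/dt = πh²/4 · 10
At h = 40: dV/dt = 4000π cm³/s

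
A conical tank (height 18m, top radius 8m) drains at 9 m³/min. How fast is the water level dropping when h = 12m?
81/(256π) ≈ 0.1007 m/min

r/h = 8/18, so r = (4/9)h
V = (1/3)πr²h = (1/3)π((4/9)h)²h = (16/243)πh³
dV/dh = (16/81)πh²
dh/dt = (dV/dt)/(dV/dh) = -9/((16/81)π·12²) = -81/(256π) m/min
The level is dropping at 81/(256π) ≈ 0.1007 m/min.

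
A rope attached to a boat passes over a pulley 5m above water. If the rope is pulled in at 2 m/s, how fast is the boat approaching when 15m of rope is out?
3√2/2 ≈ 2.121 m/s

rope² = x² + 5²
x = √(15² - 5²) = 10√2
dx/dt = (rope/x) · d(rope)/dt = (15/(10√2)) · (-2) = -3√2/2 m/s
The boat approaches at 3√2/2 ≈ 2.121 m/s.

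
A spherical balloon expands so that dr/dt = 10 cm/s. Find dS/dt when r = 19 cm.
1520π cm²/s

S = 4πr²
dS/dt = dS/dr · dr/dt = 8πr · 10
At r = 19: dS/dt = 1520π cm²/s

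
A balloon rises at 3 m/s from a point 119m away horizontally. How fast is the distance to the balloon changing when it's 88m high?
264√21905/21905 ≈ 1.784 m/s

z² = 119² + y²
z = √(119² + 88²) = √21905
dz/dt = y/z · dy/dt = 88/√21905 · 3 = 264√21905/21905 ≈ 1.784 m/s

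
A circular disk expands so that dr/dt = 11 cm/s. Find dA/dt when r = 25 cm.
550π cm²/s

A = πr²
dA/dt = 2πr · dr/dt = 2π(25)(11) = 550π cm²/s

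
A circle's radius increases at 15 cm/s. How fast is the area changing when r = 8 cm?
240π cm²/s

A = πr²
dA/dt = 2πr · dr/dt = 2π(8)(15) = 240π cm²/s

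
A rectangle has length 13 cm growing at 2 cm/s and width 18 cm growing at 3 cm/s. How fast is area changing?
75 cm²/s

A = lw
dA/dt = w·dl/dt + l·dw/dt = 18·2 + 13·3 = 75 cm²/s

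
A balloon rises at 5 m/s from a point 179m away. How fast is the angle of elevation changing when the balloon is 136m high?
0.01771 rad/s

tan(θ) = y/179
sec²(θ) · dθ/dt = (1/179) · dy/dt
dθ/dt = cos²(θ)/179 · 5 = 179/(179² + 136²) · 5
dθ/dt = 0.01771 rad/s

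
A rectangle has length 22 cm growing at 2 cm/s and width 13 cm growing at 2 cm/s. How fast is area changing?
70 cm²/s

A = lw
dA/dt = w·dl/dt + l·dw/dt = 13·2 + 22·2 = 70 cm²/s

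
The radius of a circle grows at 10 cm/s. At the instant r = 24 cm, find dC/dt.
20π cm/s

C = 2πr
dC/dt = 2π · dr/dt = 2π · 10 = 20π cm/s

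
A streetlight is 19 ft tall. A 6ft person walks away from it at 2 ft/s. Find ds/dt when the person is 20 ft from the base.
12/13 ft/s

By similar triangles: 19/(x+s) = 6/s
Solving: s = 6x/13
ds/dt = 6/13 · dx/dt = 6/13 · 2 = 12/13 ft/s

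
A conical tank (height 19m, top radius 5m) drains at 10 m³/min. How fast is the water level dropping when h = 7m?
722/(245π) ≈ 0.938 m/min

r/h = 5/19, so r = (5/19)h
V = (1/3)πr²h = (1/3)π((5/19)h)²h = (25/1083)πh³
dV/dh = (25/361)πh²
dh/dt = (dV/dt)/(dV/dh) = -10/((25/361)π·7²) = -722/(245π) m/min
The level is dropping at 722/(245π) ≈ 0.938 m/min.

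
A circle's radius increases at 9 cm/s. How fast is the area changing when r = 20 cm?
360π cm²/s

A = πr²
dA/dt = 2πr · dr/dt = 2π(20)(9) = 360π cm²/s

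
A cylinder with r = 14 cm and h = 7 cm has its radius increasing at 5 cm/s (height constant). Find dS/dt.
350π cm²/s

S = 2πrh + 2πr² (lateral + bases)
dS/dt = (2πh + 4πr)·dr/dt = (2π·7 + 4π·14)·5
= 350π cm²/s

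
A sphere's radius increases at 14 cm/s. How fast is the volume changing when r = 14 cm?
10976π cm³/s

V = (4/3)πr³
dV/dt = dV/dr · dr/dt = 4πr² · 14
At r = 14: dV/dt = 10976π cm³/s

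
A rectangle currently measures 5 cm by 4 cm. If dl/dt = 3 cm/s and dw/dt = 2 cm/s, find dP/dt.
10 cm/s

P = 2(l + w)
dP/dt = 2(dl/dt + dw/dt) = 2(3 + 2) = 10 cm/s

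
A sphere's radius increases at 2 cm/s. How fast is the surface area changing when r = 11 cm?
176π cm²/s

S = 4πr²
dS/dt = dS/dr · dr/dt = 8πr · 2
At r = 11: dS/dt = 176π cm²/s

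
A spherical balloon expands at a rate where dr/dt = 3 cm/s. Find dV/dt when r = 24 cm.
6912π cm³/s

V = (4/3)πr³
dV/dt = dV/dr · dr/dt = 4πr² · 3
At r = 24: dV/dt = 6912π cm³/s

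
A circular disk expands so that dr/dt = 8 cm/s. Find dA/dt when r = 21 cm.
336π cm²/s

A = πr²
dA/dt = 2πr · dr/dt = 2π(21)(8) = 336π cm²/s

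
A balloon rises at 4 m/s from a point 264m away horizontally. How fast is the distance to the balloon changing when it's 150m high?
100√2561/2561 ≈ 1.976 m/s

z² = 264² + y²
z = √(264² + 150²) = 6√2561
dz/dt = y/z · dy/dt = 150/(6√2561) · 4 = 100√2561/2561 ≈ 1.976 m/s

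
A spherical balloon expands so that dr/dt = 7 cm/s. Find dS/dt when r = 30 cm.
1680π cm²/s

S = 4πr²
dS/dt = dS/dr · dr/dt = 8πr · 7
At r = 30: dS/dt = 1680π cm²/s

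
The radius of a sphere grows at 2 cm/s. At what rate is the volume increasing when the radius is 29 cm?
6728π cm³/s

V = (4/3)πr³
dV/dt = dV/dr · dr/dt = 4πr² · 2
At r = 29: dV/dt = 6728π cm³/s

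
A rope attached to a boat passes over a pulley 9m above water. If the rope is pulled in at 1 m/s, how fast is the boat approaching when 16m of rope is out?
16√7/35 ≈ 1.209 m/s

rope² = x² + 9²
x = √(16² - 9²) = 5√7
dx/dt = (rope/x) · d(rope)/dt = (16/(5√7)) · (-1) = -16√7/35 m/s
The boat approaches at 16√7/35 ≈ 1.209 m/s.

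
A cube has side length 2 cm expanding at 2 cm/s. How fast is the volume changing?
24 cm³/s

V = s³
dV/dt = 3s² · ds/dt = 3·2²·2 = 24 cm³/s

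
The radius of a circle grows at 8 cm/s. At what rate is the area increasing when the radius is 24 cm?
384π cm²/s

A = πr²
dA/dt = 2πr · dr/dt = 2π(24)(8) = 384π cm²/s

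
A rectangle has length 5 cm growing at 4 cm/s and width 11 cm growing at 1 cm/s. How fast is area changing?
49 cm²/s

A = lw
dA/dt = w·dl/dt + l·dw/dt = 11·4 + 5·1 = 49 cm²/s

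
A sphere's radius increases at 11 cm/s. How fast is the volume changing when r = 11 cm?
5324π cm³/s

V = (4/3)πr³
dV/dt = dV/dr · dr/dt = 4πr² · 11
At r = 11: dV/dt = 5324π cm³/s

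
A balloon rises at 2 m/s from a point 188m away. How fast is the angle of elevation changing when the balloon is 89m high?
0.008691 rad/s

tan(θ) = y/188
sec²(θ) · dθ/dt = (1/188) · dy/dt
dθ/dt = cos²(θ)/188 · 2 = 188/(188² + 89²) · 2
dθ/dt = 0.008691 rad/s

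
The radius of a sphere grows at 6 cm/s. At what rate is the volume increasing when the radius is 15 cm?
5400π cm³/s

V = (4/3)πr³
dV/dt = dV/dr · dr/dt = 4πr² · 6
At r = 15: dV/dt = 5400π cm³/s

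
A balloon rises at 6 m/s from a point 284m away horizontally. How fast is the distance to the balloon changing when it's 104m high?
156√5717/5717 ≈ 2.063 m/s

z² = 284² + y²
z = √(284² + 104²) = 4√5717
dz/dt = y/z · dy/dt = 104/(4√5717) · 6 = 156√5717/5717 ≈ 2.063 m/s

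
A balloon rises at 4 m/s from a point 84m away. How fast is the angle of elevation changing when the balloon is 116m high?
0.016381 rad/s

tan(θ) = y/84
sec²(θ) · dθ/dt = (1/84) · dy/dt
dθ/dt = cos²(θ)/84 · 4 = 84/(84² + 116²) · 4
dθ/dt = 0.016381 rad/s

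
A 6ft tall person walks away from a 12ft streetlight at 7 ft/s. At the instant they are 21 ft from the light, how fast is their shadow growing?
7 ft/s

By similar triangles: 12/(x+s) = 6/s
Solving: s = 6x/6
ds/dt = 6/6 · dx/dt = 1 · 7 = 7 ft/s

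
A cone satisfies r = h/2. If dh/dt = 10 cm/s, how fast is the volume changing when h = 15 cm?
1125π/2 cm³/s

V = (1/3)π(h/2)²h = πh³/12
dV/dt = πh²/4 · 10
At h = 15: dV/dt = 1125π/2 cm³/s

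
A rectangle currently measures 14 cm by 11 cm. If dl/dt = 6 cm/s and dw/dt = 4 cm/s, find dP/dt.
20 cm/s

P = 2(l + w)
dP/dt = 2(dl/dt + dw/dt) = 2(6 + 4) = 20 cm/s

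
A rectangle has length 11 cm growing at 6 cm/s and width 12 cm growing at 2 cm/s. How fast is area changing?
94 cm²/s

A = lw
dA/dt = w·dl/dt + l·dw/dt = 12·6 + 11·2 = 94 cm²/s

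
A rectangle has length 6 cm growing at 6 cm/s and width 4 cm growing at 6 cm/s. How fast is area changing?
60 cm²/s

A = lw
dA/dt = w·dl/dt + l·dw/dt = 4·6 + 6·6 = 60 cm²/s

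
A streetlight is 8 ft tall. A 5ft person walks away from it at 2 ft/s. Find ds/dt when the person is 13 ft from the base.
10/3 ft/s

By similar triangles: 8/(x+s) = 5/s
Solving: s = 5x/3
ds/dt = 5/3 · dx/dt = 5/3 · 2 = 10/3 ft/s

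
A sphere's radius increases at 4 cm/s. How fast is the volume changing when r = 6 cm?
576π cm³/s

V = (4/3)πr³
dV/dt = dV/dr · dr/dt = 4πr² · 4
At r = 6: dV/dt = 576π cm³/s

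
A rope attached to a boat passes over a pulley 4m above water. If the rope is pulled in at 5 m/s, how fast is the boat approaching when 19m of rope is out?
19√345/69 ≈ 5.115 m/s

rope² = x² + 4²
x = √(19² - 4²) = √345
dx/dt = (rope/x) · d(rope)/dt = (19/√345) · (-5) = -19√345/69 m/s
The boat approaches at 19√345/69 ≈ 5.115 m/s.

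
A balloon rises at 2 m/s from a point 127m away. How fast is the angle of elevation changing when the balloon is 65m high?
0.012479 rad/s

tan(θ) = y/127
sec²(θ) · dθ/dt = (1/127) · dy/dt
dθ/dt = cos²(θ)/127 · 2 = 127/(127² + 65²) · 2
dθ/dt = 0.012479 rad/s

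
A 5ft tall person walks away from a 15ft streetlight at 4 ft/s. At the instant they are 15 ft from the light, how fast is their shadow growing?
2 ft/s

By similar triangles: 15/(x+s) = 5/s
Solving: s = 5x/10
ds/dt = 5/10 · dx/dt = 1/2 · 4 = 2 ft/s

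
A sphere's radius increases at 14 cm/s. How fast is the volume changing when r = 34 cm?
64736π cm³/s

V = (4/3)πr³
dV/dt = dV/dr · dr/dt = 4πr² · 14
At r = 34: dV/dt = 64736π cm³/s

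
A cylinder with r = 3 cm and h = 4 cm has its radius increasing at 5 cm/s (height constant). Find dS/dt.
100π cm²/s

S = 2πrh + 2πr² (lateral + bases)
dS/dt = (2πh + 4πr)·dr/dt = (2π·4 + 4π·3)·5
= 100π cm²/s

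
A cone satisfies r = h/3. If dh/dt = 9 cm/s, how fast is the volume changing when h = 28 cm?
784π cm³/s

V = (1/3)π(h/3)²h = πh³/27
dV/dt = πh²/9 · 9
At h = 28: dV/dt = 784π cm³/s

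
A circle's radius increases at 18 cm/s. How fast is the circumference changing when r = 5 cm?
36π cm/s

C = 2πr
dC/dt = 2π · dr/dt = 2π · 18 = 36π cm/s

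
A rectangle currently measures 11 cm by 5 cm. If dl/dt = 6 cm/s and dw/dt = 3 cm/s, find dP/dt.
18 cm/s

P = 2(l + w)
dP/dt = 2(dl/dt + dw/dt) = 2(6 + 3) = 18 cm/s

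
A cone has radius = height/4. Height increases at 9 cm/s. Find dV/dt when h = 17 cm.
2601π/16 cm³/s

V = (1/3)π(h/4)²h = πh³/48
dV/dt = πh²/16 · 9
At h = 17: dV/dt = 2601π/16 cm³/s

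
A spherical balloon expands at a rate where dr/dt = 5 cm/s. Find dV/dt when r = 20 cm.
8000π cm³/s

V = (4/3)πr³
dV/dt = dV/dr · dr/dt = 4πr² · 5
At r = 20: dV/dt = 8000π cm³/s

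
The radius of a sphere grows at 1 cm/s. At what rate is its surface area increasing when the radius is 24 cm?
192π cm²/s

S = 4πr²
dS/dt = dS/dr · dr/dt = 8πr · 1
At r = 24: dS/dt = 192π cm²/s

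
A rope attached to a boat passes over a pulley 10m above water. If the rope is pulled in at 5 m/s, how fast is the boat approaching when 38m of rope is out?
95√21/84 ≈ 5.183 m/s

rope² = x² + 10²
x = √(38² - 10²) = 8√21
dx/dt = (rope/x) · d(rope)/dt = (38/(8√21)) · (-5) = -95√21/84 m/s
The boat approaches at 95√21/84 ≈ 5.183 m/s.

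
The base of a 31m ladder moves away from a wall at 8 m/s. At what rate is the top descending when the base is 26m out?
208√285/285 ≈ 12.32 m/s

x² + y² = 31²
2x·dx/dt + 2y·dy/dt = 0
dy/dt = -x/y · dx/dt = -26/√285 · 8 = -208√285/285 m/s
The top is descending at 208√285/285 ≈ 12.32 m/s.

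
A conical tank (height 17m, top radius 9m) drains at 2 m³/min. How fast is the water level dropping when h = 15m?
578/(18225π) ≈ 0.0101 m/min

r/h = 9/17, so r = (9/17)h
V = (1/3)πr²h = (1/3)π((9/17)h)²h = (27/289)πh³
dV/dh = (81/289)πh²
dh/dt = (dV/dt)/(dV/dh) = -2/((81/289)π·15²) = -578/(18225π) m/min
The level is dropping at 578/(18225π) ≈ 0.0101 m/min.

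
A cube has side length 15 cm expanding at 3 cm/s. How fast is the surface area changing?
540 cm²/s

A = 6s²
dA/dt = 12s · ds/dt = 12·15·3 = 540 cm²/s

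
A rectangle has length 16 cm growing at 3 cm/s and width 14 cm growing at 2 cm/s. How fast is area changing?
74 cm²/s

A = lw
dA/dt = w·dl/dt + l·dw/dt = 14·3 + 16·2 = 74 cm²/s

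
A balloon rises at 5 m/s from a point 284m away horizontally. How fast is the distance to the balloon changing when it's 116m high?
145√5882/5882 ≈ 1.891 m/s

z² = 284² + y²
z = √(284² + 116²) = 4√5882
dz/dt = y/z · dy/dt = 116/(4√5882) · 5 = 145√5882/5882 ≈ 1.891 m/s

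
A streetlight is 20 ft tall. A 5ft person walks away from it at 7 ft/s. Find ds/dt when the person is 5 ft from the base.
7/3 ft/s

By similar triangles: 20/(x+s) = 5/s
Solving: s = 5x/15
ds/dt = 5/15 · dx/dt = 1/3 · 7 = 7/3 ft/s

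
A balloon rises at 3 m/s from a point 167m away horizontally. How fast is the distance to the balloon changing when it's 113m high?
339√40658/40658 ≈ 1.681 m/s

z² = 167² + y²
z = √(167² + 113²) = √40658
dz/dt = y/z · dy/dt = 113/√40658 · 3 = 339√40658/40658 ≈ 1.681 m/s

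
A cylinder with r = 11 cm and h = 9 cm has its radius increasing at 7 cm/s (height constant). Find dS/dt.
434π cm²/s

S = 2πrh + 2πr² (lateral + bases)
dS/dt = (2πh + 4πr)·dr/dt = (2π·9 + 4π·11)·7
= 434π cm²/s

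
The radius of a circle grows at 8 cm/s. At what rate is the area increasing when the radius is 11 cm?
176π cm²/s

A = πr²
dA/dt = 2πr · dr/dt = 2π(11)(8) = 176π cm²/s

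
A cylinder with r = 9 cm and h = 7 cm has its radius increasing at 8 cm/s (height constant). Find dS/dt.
400π cm²/s

S = 2πrh + 2πr² (lateral + bases)
dS/dt = (2πh + 4πr)·dr/dt = (2π·7 + 4π·9)·8
= 400π cm²/s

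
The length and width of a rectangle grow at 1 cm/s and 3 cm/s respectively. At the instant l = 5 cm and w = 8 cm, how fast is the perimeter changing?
8 cm/s

P = 2(l + w)
dP/dt = 2(dl/dt + dw/dt) = 2(1 + 3) = 8 cm/s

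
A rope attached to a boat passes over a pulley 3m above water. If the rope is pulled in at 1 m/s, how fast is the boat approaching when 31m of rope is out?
31√238/476 ≈ 1.005 m/s

rope² = x² + 3²
x = √(31² - 3²) = 2√238
dx/dt = (rope/x) · d(rope)/dt = (31/(2√238)) · (-1) = -31√238/476 m/s
The boat approaches at 31√238/476 ≈ 1.005 m/s.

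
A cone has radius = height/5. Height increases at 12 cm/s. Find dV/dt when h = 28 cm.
9408π/25 cm³/s

V = (1/3)π(h/5)²h = πh³/75
dV/dt = πh²/25 · 12
At h = 28: dV/dt = 9408π/25 cm³/s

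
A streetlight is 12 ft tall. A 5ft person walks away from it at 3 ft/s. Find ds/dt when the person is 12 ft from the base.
15/7 ft/s

By similar triangles: 12/(x+s) = 5/s
Solving: s = 5x/7
ds/dt = 5/7 · dx/dt = 5/7 · 3 = 15/7 ft/s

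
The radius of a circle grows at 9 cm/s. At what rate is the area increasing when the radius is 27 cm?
486π cm²/s

A = πr²
dA/dt = 2πr · dr/dt = 2π(27)(9) = 486π cm²/s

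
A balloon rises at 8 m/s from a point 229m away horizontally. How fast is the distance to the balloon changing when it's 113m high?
452√65210/32605 ≈ 3.54 m/s

z² = 229² + y²
z = √(229² + 113²) = √65210
dz/dt = y/z · dy/dt = 113/√65210 · 8 = 452√65210/32605 ≈ 3.54 m/s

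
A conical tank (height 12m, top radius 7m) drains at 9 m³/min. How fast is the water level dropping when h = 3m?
144/(49π) ≈ 0.9354 m/min

r/h = 7/12, so r = (7/12)h
V = (1/3)πr²h = (1/3)π((7/12)h)²h = (49/432)πh³
dV/dh = (49/144)πh²
dh/dt = (dV/dt)/(dV/dh) = -9/((49/144)π·3²) = -144/(49π) m/min
The level is dropping at 144/(49π) ≈ 0.9354 m/min.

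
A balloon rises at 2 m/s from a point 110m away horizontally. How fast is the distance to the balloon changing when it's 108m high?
108√5941/5941 ≈ 1.401 m/s

z² = 110² + y²
z = √(110² + 108²) = 2√5941
dz/dt = y/z · dy/dt = 108/(2√5941) · 2 = 108√5941/5941 ≈ 1.401 m/s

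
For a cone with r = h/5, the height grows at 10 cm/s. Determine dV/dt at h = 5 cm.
10π cm³/s

V = (1/3)π(h/5)²h = πh³/75
dV/dt = πh²/25 · 10
At h = 5: dV/dt = 10π cm³/s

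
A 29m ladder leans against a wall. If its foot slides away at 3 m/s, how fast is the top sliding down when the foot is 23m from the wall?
23√78/52 ≈ 3.906 m/s

x² + y² = 29²
2x·dx/dt + 2y·dy/dt = 0
dy/dt = -x/y · dx/dt = -23/(2√78) · 3 = -23√78/52 m/s
The top is descending at 23√78/52 ≈ 3.906 m/s.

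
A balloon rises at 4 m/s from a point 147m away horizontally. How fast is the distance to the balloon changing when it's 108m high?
144√3697/3697 ≈ 2.368 m/s

z² = 147² + y²
z = √(147² + 108²) = 3√3697
dz/dt = y/z · dy/dt = 108/(3√3697) · 4 = 144√3697/3697 ≈ 2.368 m/s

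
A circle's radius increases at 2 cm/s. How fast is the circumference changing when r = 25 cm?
4π cm/s

C = 2πr
dC/dt = 2π · dr/dt = 2π · 2 = 4π cm/s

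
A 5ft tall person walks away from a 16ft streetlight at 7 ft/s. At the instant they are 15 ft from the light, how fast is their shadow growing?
35/11 ft/s

By similar triangles: 16/(x+s) = 5/s
Solving: s = 5x/11
ds/dt = 5/11 · dx/dt = 5/11 · 7 = 35/11 ft/s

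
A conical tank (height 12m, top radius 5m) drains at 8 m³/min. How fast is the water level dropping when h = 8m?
18/(25π) ≈ 0.2292 m/min

r/h = 5/12, so r = (5/12)h
V = (1/3)πr²h = (1/3)π((5/12)h)²h = (25/432)πh³
dV/dh = (25/144)πh²
dh/dt = (dV/dt)/(dV/dh) = -8/((25/144)π·8²) = -18/(25π) m/min
The level is dropping at 18/(25π) ≈ 0.2292 m/min.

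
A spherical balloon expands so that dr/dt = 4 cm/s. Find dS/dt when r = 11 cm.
352π cm²/s

S = 4πr²
dS/dt = dS/dr · dr/dt = 8πr · 4
At r = 11: dS/dt = 352π cm²/s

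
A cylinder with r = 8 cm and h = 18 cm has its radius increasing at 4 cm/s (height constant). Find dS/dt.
272π cm²/s

S = 2πrh + 2πr² (lateral + bases)
dS/dt = (2πh + 4πr)·dr/dt = (2π·18 + 4π·8)·4
= 272π cm²/s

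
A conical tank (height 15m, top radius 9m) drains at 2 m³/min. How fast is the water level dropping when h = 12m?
25/(648π) ≈ 0.01228 m/min

r/h = 9/15, so r = (3/5)h
V = (1/3)πr²h = (1/3)π((3/5)h)²h = (3/25)πh³
dV/dh = (9/25)πh²
dh/dt = (dV/dt)/(dV/dh) = -2/((9/25)π·12²) = -25/(648π) m/min
The level is dropping at 25/(648π) ≈ 0.01228 m/min.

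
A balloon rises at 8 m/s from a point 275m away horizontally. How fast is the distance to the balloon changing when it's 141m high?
564√34/901 ≈ 3.65 m/s

z² = 275² + y²
z = √(275² + 141²) = 53√34
dz/dt = y/z · dy/dt = 141/(53√34) · 8 = 564√34/901 ≈ 3.65 m/s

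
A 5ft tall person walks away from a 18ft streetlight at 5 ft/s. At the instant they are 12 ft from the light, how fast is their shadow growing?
25/13 ft/s

By similar triangles: 18/(x+s) = 5/s
Solving: s = 5x/13
ds/dt = 5/13 · dx/dt = 5/13 · 5 = 25/13 ft/s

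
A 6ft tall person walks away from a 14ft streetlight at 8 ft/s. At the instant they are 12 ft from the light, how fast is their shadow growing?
6 ft/s

By similar triangles: 14/(x+s) = 6/s
Solving: s = 6x/8
ds/dt = 6/8 · dx/dt = 3/4 · 8 = 6 ft/s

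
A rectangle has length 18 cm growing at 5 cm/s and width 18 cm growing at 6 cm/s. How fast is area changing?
198 cm²/s

A = lw
dA/dt = w·dl/dt + l·dw/dt = 18·5 + 18·6 = 198 cm²/s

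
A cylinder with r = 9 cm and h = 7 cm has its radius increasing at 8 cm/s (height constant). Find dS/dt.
400π cm²/s

S = 2πrh + 2πr² (lateral + bases)
dS/dt = (2πh + 4πr)·dr/dt = (2π·7 + 4π·9)·8
= 400π cm²/s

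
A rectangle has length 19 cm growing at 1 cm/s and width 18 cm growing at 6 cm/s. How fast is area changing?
132 cm²/s

A = lw
dA/dt = w·dl/dt + l·dw/dt = 18·1 + 19·6 = 132 cm²/s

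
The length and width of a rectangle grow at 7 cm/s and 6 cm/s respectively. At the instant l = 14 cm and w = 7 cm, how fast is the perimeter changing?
26 cm/s

P = 2(l + w)
dP/dt = 2(dl/dt + dw/dt) = 2(7 + 6) = 26 cm/s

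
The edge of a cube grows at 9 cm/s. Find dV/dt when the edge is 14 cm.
5292 cm³/s

V = s³
dV/dt = 3s² · ds/dt = 3·14²·9 = 5292 cm³/s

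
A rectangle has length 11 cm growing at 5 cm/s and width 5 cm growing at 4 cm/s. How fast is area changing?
69 cm²/s

A = lw
dA/dt = w·dl/dt + l·dw/dt = 5·5 + 11·4 = 69 cm²/s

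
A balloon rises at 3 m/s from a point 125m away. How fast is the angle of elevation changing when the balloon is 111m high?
0.013419 rad/s

tan(θ) = y/125
sec²(θ) · dθ/dt = (1/125) · dy/dt
dθ/dt = cos²(θ)/125 · 3 = 125/(125² + 111²) · 3
dθ/dt = 0.013419 rad/s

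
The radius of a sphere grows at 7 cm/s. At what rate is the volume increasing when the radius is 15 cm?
6300π cm³/s

V = (4/3)πr³
dV/dt = dV/dr · dr/dt = 4πr² · 7
At r = 15: dV/dt = 6300π cm³/s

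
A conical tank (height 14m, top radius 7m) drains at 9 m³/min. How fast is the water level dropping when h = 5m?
36/(25π) ≈ 0.4584 m/min

r/h = 7/14, so r = (1/2)h
V = (1/3)πr²h = (1/3)π((1/2)h)²h = (1/12)πh³
dV/dh = (1/4)πh²
dh/dt = (dV/dt)/(dV/dh) = -9/((1/4)π·5²) = -36/(25π) m/min
The level is dropping at 36/(25π) ≈ 0.4584 m/min.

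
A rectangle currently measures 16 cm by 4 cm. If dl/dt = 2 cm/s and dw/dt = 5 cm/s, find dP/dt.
14 cm/s

P = 2(l + w)
dP/dt = 2(dl/dt + dw/dt) = 2(2 + 5) = 14 cm/s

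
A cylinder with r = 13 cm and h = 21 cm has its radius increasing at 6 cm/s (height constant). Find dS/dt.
564π cm²/s

S = 2πrh + 2πr² (lateral + bases)
dS/dt = (2πh + 4πr)·dr/dt = (2π·21 + 4π·13)·6
= 564π cm²/s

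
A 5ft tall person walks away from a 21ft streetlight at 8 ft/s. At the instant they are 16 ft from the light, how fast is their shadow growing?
5/2 ft/s

By similar triangles: 21/(x+s) = 5/s
Solving: s = 5x/16
ds/dt = 5/16 · dx/dt = 5/16 · 8 = 5/2 ft/s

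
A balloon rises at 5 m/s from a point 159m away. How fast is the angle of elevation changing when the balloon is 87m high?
0.024201 rad/s

tan(θ) = y/159
sec²(θ) · dθ/dt = (1/159) · dy/dt
dθ/dt = cos²(θ)/159 · 5 = 159/(159² + 87²) · 5
dθ/dt = 0.024201 rad/s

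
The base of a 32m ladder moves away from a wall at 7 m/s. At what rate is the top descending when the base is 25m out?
25√399/57 ≈ 8.761 m/s

x² + y² = 32²
2x·dx/dt + 2y·dy/dt = 0
dy/dt = -x/y · dx/dt = -25/√399 · 7 = -25√399/57 m/s
The top is descending at 25√399/57 ≈ 8.761 m/s.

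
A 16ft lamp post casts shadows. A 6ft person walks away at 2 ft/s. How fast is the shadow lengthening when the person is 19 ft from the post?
6/5 ft/s

By similar triangles: 16/(x+s) = 6/s
Solving: s = 6x/10
ds/dt = 6/10 · dx/dt = 3/5 · 2 = 6/5 ft/s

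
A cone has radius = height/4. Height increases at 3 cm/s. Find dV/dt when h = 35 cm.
3675π/16 cm³/s

V = (1/3)π(h/4)²h = πh³/48
dV/dt = πh²/16 · 3
At h = 35: dV/dt = 3675π/16 cm³/s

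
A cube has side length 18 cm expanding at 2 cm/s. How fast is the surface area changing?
432 cm²/s

A = 6s²
dA/dt = 12s · ds/dt = 12·18·2 = 432 cm²/s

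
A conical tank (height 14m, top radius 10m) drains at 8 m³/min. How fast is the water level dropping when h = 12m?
49/(450π) ≈ 0.03466 m/min

r/h = 10/14, so r = (5/7)h
V = (1/3)πr²h = (1/3)π((5/7)h)²h = (25/147)πh³
dV/dh = (25/49)πh²
dh/dt = (dV/dt)/(dV/dh) = -8/((25/49)π·12²) = -49/(450π) m/min
The level is dropping at 49/(450π) ≈ 0.03466 m/min.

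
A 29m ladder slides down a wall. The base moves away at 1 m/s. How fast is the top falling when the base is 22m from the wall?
22√357/357 ≈ 1.164 m/s

x² + y² = 29²
2x·dx/dt + 2y·dy/dt = 0
dy/dt = -x/y · dx/dt = -22/√357 · 1 = -22√357/357 m/s
The top is descending at 22√357/357 ≈ 1.164 m/s.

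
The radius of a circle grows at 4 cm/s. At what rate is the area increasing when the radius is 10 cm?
80π cm²/s

A = πr²
dA/dt = 2πr · dr/dt = 2π(10)(4) = 80π cm²/s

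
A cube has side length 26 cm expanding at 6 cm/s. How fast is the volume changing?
12168 cm³/s

V = s³
dV/dt = 3s² · ds/dt = 3·26²·6 = 12168 cm³/s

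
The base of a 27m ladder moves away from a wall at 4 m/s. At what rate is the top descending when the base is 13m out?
13√35/35 ≈ 2.197 m/s

x² + y² = 27²
2x·dx/dt + 2y·dy/dt = 0
dy/dt = -x/y · dx/dt = -13/(4√35) · 4 = -13√35/35 m/s
The top is descending at 13√35/35 ≈ 2.197 m/s.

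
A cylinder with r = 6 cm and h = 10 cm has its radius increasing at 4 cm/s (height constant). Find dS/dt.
176π cm²/s

S = 2πrh + 2πr² (lateral + bases)
dS/dt = (2πh + 4πr)·dr/dt = (2π·10 + 4π·6)·4
= 176π cm²/s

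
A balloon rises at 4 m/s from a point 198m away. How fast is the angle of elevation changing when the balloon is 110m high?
0.015437 rad/s

tan(θ) = y/198
sec²(θ) · dθ/dt = (1/198) · dy/dt
dθ/dt = cos²(θ)/198 · 4 = 198/(198² + 110²) · 4
dθ/dt = 0.015437 rad/s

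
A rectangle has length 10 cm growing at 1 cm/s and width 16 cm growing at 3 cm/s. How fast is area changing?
46 cm²/s

A = lw
dA/dt = w·dl/dt + l·dw/dt = 16·1 + 10·3 = 46 cm²/s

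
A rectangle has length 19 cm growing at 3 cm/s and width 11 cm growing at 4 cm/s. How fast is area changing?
109 cm²/s

A = lw
dA/dt = w·dl/dt + l·dw/dt = 11·3 + 19·4 = 109 cm²/s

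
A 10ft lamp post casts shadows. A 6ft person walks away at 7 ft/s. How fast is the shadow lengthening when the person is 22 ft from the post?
21/2 ft/s

By similar triangles: 10/(x+s) = 6/s
Solving: s = 6x/4
ds/dt = 6/4 · dx/dt = 3/2 · 7 = 21/2 ft/s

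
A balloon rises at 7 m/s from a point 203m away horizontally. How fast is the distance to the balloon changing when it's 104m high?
728√2081/10405 ≈ 3.192 m/s

z² = 203² + y²
z = √(203² + 104²) = 5√2081
dz/dt = y/z · dy/dt = 104/(5√2081) · 7 = 728√2081/10405 ≈ 3.192 m/s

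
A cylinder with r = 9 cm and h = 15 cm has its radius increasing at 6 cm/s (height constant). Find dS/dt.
396π cm²/s

S = 2πrh + 2πr² (lateral + bases)
dS/dt = (2πh + 4πr)·dr/dt = (2π·15 + 4π·9)·6
= 396π cm²/s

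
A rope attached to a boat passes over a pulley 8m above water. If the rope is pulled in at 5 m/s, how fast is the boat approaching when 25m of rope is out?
125√561/561 ≈ 5.278 m/s

rope² = x² + 8²
x = √(25² - 8²) = √561
dx/dt = (rope/x) · d(rope)/dt = (25/√561) · (-5) = -125√561/561 m/s
The boat approaches at 125√561/561 ≈ 5.278 m/s.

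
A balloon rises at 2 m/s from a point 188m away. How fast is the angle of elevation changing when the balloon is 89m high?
0.008691 rad/s

tan(θ) = y/188
sec²(θ) · dθ/dt = (1/188) · dy/dt
dθ/dt = cos²(θ)/188 · 2 = 188/(188² + 89²) · 2
dθ/dt = 0.008691 rad/s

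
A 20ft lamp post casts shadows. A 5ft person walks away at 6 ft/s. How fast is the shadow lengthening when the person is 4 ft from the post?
2 ft/s

By similar triangles: 20/(x+s) = 5/s
Solving: s = 5x/15
ds/dt = 5/15 · dx/dt = 1/3 · 6 = 2 ft/s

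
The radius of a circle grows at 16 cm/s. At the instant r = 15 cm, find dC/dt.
32π cm/s

C = 2πr
dC/dt = 2π · dr/dt = 2π · 16 = 32π cm/s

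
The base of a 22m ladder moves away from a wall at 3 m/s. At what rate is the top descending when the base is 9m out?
27√403/403 ≈ 1.345 m/s

x² + y² = 22²
2x·dx/dt + 2y·dy/dt = 0
dy/dt = -x/y · dx/dt = -9/√403 · 3 = -27√403/403 m/s
The top is descending at 27√403/403 ≈ 1.345 m/s.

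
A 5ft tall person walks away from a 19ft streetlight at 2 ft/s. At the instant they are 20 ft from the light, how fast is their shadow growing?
5/7 ft/s

By similar triangles: 19/(x+s) = 5/s
Solving: s = 5x/14
ds/dt = 5/14 · dx/dt = 5/14 · 2 = 5/7 ft/s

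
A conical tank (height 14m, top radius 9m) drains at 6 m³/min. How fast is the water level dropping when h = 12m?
49/(486π) ≈ 0.03209 m/min

r/h = 9/14, so r = (9/14)h
V = (1/3)πr²h = (1/3)π((9/14)h)²h = (27/196)πh³
dV/dh = (81/196)πh²
dh/dt = (dV/dt)/(dV/dh) = -6/((81/196)π·12²) = -49/(486π) m/min
The level is dropping at 49/(486π) ≈ 0.03209 m/min.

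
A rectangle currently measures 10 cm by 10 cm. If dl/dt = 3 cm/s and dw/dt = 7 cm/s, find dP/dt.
20 cm/s

P = 2(l + w)
dP/dt = 2(dl/dt + dw/dt) = 2(3 + 7) = 20 cm/s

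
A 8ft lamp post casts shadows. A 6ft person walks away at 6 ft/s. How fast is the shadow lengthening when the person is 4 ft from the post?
18 ft/s

By similar triangles: 8/(x+s) = 6/s
Solving: s = 6x/2
ds/dt = 6/2 · dx/dt = 3 · 6 = 18 ft/s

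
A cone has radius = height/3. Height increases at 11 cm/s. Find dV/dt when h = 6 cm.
44π cm³/s

V = (1/3)π(h/3)²h = πh³/27
dV/dt = πh²/9 · 11
At h = 6: dV/dt = 44π cm³/s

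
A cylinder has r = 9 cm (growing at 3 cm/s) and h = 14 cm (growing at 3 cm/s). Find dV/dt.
999π cm³/s

V = πr²h
dV/dt = 2πrh·dr/dt + πr²·dh/dt
= 2π(9)(14)(3) + π(9)²(3)
= 999π cm³/s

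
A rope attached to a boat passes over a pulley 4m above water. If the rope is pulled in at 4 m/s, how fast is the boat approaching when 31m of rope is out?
124√105/315 ≈ 4.034 m/s

rope² = x² + 4²
x = √(31² - 4²) = 3√105
dx/dt = (rope/x) · d(rope)/dt = (31/(3√105)) · (-4) = -124√105/315 m/s
The boat approaches at 124√105/315 ≈ 4.034 m/s.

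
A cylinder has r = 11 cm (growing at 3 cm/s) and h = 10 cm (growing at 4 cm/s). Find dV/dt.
1144π cm³/s

V = πr²h
dV/dt = 2πrh·dr/dt + πr²·dh/dt
= 2π(11)(10)(3) + π(11)²(4)
= 1144π cm³/s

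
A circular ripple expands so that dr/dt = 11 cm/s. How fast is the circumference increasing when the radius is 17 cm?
22π cm/s

C = 2πr
dC/dt = 2π · dr/dt = 2π · 11 = 22π cm/s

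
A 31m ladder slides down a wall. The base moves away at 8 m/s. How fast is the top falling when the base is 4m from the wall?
32√105/315 ≈ 1.041 m/s

x² + y² = 31²
2x·dx/dt + 2y·dy/dt = 0
dy/dt = -x/y · dx/dt = -4/(3√105) · 8 = -32√105/315 m/s
The top is descending at 32√105/315 ≈ 1.041 m/s.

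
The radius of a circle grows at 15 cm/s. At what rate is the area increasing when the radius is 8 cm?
240π cm²/s

A = πr²
dA/dt = 2πr · dr/dt = 2π(8)(15) = 240π cm²/s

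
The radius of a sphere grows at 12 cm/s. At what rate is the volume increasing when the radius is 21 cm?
21168π cm³/s

V = (4/3)πr³
dV/dt = dV/dr · dr/dt = 4πr² · 12
At r = 21: dV/dt = 21168π cm³/s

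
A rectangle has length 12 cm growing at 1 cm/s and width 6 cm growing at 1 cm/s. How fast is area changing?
18 cm²/s

A = lw
dA/dt = w·dl/dt + l·dw/dt = 6·1 + 12·1 = 18 cm²/s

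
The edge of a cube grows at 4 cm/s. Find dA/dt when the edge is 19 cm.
912 cm²/s

A = 6s²
dA/dt = 12s · ds/dt = 12·19·4 = 912 cm²/s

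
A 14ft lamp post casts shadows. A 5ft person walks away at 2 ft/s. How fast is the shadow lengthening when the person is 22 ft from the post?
10/9 ft/s

By similar triangles: 14/(x+s) = 5/s
Solving: s = 5x/9
ds/dt = 5/9 · dx/dt = 5/9 · 2 = 10/9 ft/s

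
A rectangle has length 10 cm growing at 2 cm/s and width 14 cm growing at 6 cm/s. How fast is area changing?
88 cm²/s

A = lw
dA/dt = w·dl/dt + l·dw/dt = 14·2 + 10·6 = 88 cm²/s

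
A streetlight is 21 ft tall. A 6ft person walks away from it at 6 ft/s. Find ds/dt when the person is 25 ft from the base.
12/5 ft/s

By similar triangles: 21/(x+s) = 6/s
Solving: s = 6x/15
ds/dt = 6/15 · dx/dt = 2/5 · 6 = 12/5 ft/s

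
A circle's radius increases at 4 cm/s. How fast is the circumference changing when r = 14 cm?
8π cm/s

C = 2πr
dC/dt = 2π · dr/dt = 2π · 4 = 8π cm/s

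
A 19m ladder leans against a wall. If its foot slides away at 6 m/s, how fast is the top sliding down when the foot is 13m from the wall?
13√3/4 ≈ 5.629 m/s

x² + y² = 19²
2x·dx/dt + 2y·dy/dt = 0
dy/dt = -x/y · dx/dt = -13/(8√3) · 6 = -13√3/4 m/s
The top is descending at 13√3/4 ≈ 5.629 m/s.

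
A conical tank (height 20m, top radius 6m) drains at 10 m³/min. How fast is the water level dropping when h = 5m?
40/(9π) ≈ 1.415 m/min

r/h = 6/20, so r = (3/10)h
V = (1/3)πr²h = (1/3)π((3/10)h)²h = (3/100)πh³
dV/dh = (9/100)πh²
dh/dt = (dV/dt)/(dV/dh) = -10/((9/100)π·5²) = -40/(9π) m/min
The level is dropping at 40/(9π) ≈ 1.415 m/min.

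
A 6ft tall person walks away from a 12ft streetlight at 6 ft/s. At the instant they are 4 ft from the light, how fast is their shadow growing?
6 ft/s

By similar triangles: 12/(x+s) = 6/s
Solving: s = 6x/6
ds/dt = 6/6 · dx/dt = 1 · 6 = 6 ft/s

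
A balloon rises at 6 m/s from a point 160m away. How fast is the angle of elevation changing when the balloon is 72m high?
0.031185 rad/s

tan(θ) = y/160
sec²(θ) · dθ/dt = (1/160) · dy/dt
dθ/dt = cos²(θ)/160 · 6 = 160/(160² + 72²) · 6
dθ/dt = 0.031185 rad/s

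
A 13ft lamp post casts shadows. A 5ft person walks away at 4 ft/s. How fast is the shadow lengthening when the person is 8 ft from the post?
5/2 ft/s

By similar triangles: 13/(x+s) = 5/s
Solving: s = 5x/8
ds/dt = 5/8 · dx/dt = 5/8 · 4 = 5/2 ft/s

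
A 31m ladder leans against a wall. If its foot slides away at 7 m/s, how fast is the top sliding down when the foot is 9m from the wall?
63√55/220 ≈ 2.124 m/s

x² + y² = 31²
2x·dx/dt + 2y·dy/dt = 0
dy/dt = -x/y · dx/dt = -9/(4√55) · 7 = -63√55/220 m/s
The top is descending at 63√55/220 ≈ 2.124 m/s.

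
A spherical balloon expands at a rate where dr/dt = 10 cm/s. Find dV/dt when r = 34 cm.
46240π cm³/s

V = (4/3)πr³
dV/dt = dV/dr · dr/dt = 4πr² · 10
At r = 34: dV/dt = 46240π cm³/s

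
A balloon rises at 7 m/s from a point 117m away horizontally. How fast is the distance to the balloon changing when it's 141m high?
329√3730/3730 ≈ 5.387 m/s

z² = 117² + y²
z = √(117² + 141²) = 3√3730
dz/dt = y/z · dy/dt = 141/(3√3730) · 7 = 329√3730/3730 ≈ 5.387 m/s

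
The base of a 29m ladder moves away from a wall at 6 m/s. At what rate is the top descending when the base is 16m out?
32√65/65 ≈ 3.969 m/s

x² + y² = 29²
2x·dx/dt + 2y·dy/dt = 0
dy/dt = -x/y · dx/dt = -16/(3√65) · 6 = -32√65/65 m/s
The top is descending at 32√65/65 ≈ 3.969 m/s.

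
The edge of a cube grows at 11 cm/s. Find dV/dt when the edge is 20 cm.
13200 cm³/s

V = s³
dV/dt = 3s² · ds/dt = 3·20²·11 = 13200 cm³/s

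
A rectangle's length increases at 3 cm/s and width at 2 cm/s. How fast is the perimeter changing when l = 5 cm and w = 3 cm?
10 cm/s

P = 2(l + w)
dP/dt = 2(dl/dt + dw/dt) = 2(3 + 2) = 10 cm/s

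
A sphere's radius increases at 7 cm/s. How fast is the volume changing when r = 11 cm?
3388π cm³/s

V = (4/3)πr³
dV/dt = dV/dr · dr/dt = 4πr² · 7
At r = 11: dV/dt = 3388π cm³/s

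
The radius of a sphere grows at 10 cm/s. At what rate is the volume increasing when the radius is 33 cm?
43560π cm³/s

V = (4/3)πr³
dV/dt = dV/dr · dr/dt = 4πr² · 10
At r = 33: dV/dt = 43560π cm³/s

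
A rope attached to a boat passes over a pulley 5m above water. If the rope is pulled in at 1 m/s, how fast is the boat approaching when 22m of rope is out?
22√51/153 ≈ 1.027 m/s

rope² = x² + 5²
x = √(22² - 5²) = 3√51
dx/dt = (rope/x) · d(rope)/dt = (22/(3√51)) · (-1) = -22√51/153 m/s
The boat approaches at 22√51/153 ≈ 1.027 m/s.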